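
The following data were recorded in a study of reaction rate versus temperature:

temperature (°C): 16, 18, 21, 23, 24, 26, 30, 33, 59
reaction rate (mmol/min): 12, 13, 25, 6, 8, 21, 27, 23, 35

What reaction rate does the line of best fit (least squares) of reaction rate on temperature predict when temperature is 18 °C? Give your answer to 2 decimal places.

13.45

n = 9, Σx = 250, Σy = 170, Σxy = 5461, Σx² = 8272
Sxx = Σx² − (Σx)²/n = 8272 − 6944.444444 = 1327.555556
Sxy = Σxy − (Σx)(Σy)/n = 5461 − 4722.222222 = 738.777778
b = Sxy/Sxx = 738.777778/1327.555556 = 0.556495
a = ȳ − b·x̄ = 18.888889 − 0.556495·27.777778 = 3.430700
ŷ(18) = a + b·18 = 3.430700 + 0.556495·18 = 13.447606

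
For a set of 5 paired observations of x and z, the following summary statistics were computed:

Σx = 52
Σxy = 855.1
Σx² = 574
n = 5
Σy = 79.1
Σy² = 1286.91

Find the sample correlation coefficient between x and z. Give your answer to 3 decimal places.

Sxx = Σx² − (Σx)²/n = 574 − 540.8 = 33.2
Sxy = Σxy − (Σx)(Σy)/n = 855.1 − 822.64 = 32.46
Syy = Σy² − (Σy)²/n = 1286.91 − 1251.362 = 35.548
r = Sxy/√(Sxx·Syy) = 32.46/√(1180.1936) = 32.46/34.353946 = 0.944870

0.945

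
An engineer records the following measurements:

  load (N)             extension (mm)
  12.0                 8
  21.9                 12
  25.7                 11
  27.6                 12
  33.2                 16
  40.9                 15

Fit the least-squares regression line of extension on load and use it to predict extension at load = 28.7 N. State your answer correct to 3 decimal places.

12.813

n = 6, Σx = 161.3, Σy = 74, Σxy = 2117.4, Σx² = 4820.91
Sxx = Σx² − (Σx)²/n = 4820.91 − 4336.281667 = 484.628333
Sxy = Σxy − (Σx)(Σy)/n = 2117.4 − 1989.366667 = 128.033333
b = Sxy/Sxx = 128.033333/484.628333 = 0.264189
a = ȳ − b·x̄ = 12.333333 − 0.264189·26.883333 = 5.231060
ŷ(28.7) = a + b·28.7 = 5.231060 + 0.264189·28.7 = 12.813276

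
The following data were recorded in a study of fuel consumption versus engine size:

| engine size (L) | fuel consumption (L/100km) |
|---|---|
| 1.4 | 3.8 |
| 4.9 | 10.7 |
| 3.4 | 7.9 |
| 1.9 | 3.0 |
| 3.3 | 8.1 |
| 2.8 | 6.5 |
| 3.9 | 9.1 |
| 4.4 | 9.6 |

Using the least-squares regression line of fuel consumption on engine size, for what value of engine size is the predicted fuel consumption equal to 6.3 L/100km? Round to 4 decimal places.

n = 8, Σx = 26, Σy = 58.7, Σxy = 212.97, Σx² = 94.44
Sxx = Σx² − (Σx)²/n = 94.44 − 84.5 = 9.94
Sxy = Σxy − (Σx)(Σy)/n = 212.97 − 190.775 = 22.195
b = Sxy/Sxx = 22.195/9.94 = 2.232897
a = ȳ − b·x̄ = 7.3375 − 2.232897·3.25 = 0.080584
Set a + b·x = 6.3: x = (6.3 − 0.080584) / 2.232897 = 2.785357

2.7854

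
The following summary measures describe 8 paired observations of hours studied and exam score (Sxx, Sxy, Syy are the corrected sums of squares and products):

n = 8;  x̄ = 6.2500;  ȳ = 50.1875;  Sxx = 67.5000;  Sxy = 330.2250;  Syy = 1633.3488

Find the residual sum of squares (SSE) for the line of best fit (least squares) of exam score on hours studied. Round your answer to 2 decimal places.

17.81

b = Sxy/Sxx = 330.225/67.5 = 4.892222
SSE = Syy − b·Sxy = 1633.3488 − 4.892222·330.225 = 17.814717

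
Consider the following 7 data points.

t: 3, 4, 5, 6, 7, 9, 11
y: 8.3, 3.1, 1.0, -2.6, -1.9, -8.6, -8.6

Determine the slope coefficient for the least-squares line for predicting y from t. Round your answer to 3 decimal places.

-2.071

n = 7, Σx = 45, Σy = -9.3, Σxy = -158.6, Σx² = 337
Sxx = Σx² − (Σx)²/n = 337 − 289.285714 = 47.714286
Sxy = Σxy − (Σx)(Σy)/n = -158.6 − (-59.785714) = -98.814286
b = Sxy/Sxx = -98.814286/47.714286 = -2.070958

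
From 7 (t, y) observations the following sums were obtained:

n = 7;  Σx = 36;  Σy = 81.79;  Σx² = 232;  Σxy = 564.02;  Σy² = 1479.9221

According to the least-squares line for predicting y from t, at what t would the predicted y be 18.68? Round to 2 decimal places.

7.43

Sxx = Σx² − (Σx)²/n = 232 − 185.142857 = 46.857143
Sxy = Σxy − (Σx)(Σy)/n = 564.02 − 420.634286 = 143.385714
b = Sxy/Sxx = 143.385714/46.857143 = 3.060061
a = ȳ − b·x̄ = 11.684286 − 3.060061·5.142857 = -4.053171
Set a + b·x = 18.68: x = (18.68 − (-4.053171)) / 3.060061 = 7.428993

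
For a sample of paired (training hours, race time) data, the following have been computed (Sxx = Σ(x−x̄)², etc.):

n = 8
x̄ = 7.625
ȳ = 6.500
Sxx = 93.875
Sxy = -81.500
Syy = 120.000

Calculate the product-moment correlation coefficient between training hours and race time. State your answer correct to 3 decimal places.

r = Sxy/√(Sxx·Syy) = -81.5/√(11265) = -81.5/106.136704 = -0.767878

-0.768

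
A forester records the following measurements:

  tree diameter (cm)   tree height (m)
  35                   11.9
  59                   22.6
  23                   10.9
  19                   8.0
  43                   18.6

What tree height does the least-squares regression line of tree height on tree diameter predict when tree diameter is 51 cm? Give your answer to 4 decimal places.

n = 5, Σx = 179, Σy = 72, Σxy = 2952.4, Σx² = 7445
Sxx = Σx² − (Σx)²/n = 7445 − 6408.2 = 1036.8
Sxy = Σxy − (Σx)(Σy)/n = 2952.4 − 2577.6 = 374.8
b = Sxy/Sxx = 374.8/1036.8 = 0.361497
a = ȳ − b·x̄ = 14.4 − 0.361497·35.8 = 1.458410
ŷ(51) = a + b·51 = 1.458410 + 0.361497·51 = 19.894753

19.8948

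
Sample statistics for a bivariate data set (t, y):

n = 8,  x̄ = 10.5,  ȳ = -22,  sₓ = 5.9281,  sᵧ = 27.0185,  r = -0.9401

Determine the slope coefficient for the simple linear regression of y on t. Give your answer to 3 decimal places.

-4.285

b = r · sᵧ/sₓ = -0.9401 · 27.0185/5.9281 = -4.284694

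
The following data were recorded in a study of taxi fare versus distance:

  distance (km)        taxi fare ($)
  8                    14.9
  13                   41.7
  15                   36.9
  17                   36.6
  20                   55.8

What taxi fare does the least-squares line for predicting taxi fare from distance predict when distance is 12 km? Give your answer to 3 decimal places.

n = 5, Σx = 73, Σy = 185.9, Σxy = 2953, Σx² = 1147
Sxx = Σx² − (Σx)²/n = 1147 − 1065.8 = 81.2
Sxy = Σxy − (Σx)(Σy)/n = 2953 − 2714.14 = 238.86
b = Sxy/Sxx = 238.86/81.2 = 2.941626
a = ȳ − b·x̄ = 37.18 − 2.941626·14.6 = -5.767734
ŷ(12) = a + b·12 = -5.767734 + 2.941626·12 = 29.531773

29.532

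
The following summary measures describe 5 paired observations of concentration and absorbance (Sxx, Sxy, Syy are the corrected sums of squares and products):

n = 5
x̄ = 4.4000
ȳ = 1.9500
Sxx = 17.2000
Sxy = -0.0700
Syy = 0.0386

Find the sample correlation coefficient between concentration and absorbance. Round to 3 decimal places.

-0.086

r = Sxy/√(Sxx·Syy) = -0.07/√(0.66392) = -0.07/0.814813 = -0.085909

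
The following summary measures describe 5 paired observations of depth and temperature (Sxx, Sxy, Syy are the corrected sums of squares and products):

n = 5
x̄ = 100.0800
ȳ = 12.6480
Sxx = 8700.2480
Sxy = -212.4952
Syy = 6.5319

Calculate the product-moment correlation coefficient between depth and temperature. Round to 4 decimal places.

-0.8914

r = Sxy/√(Sxx·Syy) = -212.4952/√(56829.149911) = -212.4952/238.388653 = -0.891381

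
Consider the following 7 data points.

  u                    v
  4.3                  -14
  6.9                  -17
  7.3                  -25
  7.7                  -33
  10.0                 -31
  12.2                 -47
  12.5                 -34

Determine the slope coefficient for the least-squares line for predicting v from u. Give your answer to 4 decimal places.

-3.2221

n = 7, Σx = 60.9, Σy = -201, Σxy = -1922.5, Σx² = 583.77
Sxx = Σx² − (Σx)²/n = 583.77 − 529.83 = 53.94
Sxy = Σxy − (Σx)(Σy)/n = -1922.5 − (-1748.7) = -173.8
b = Sxy/Sxx = -173.8/53.94 = -3.222099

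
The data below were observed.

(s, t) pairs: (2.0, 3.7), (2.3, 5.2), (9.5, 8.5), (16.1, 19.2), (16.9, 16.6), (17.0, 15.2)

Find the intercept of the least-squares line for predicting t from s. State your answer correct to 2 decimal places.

2.19

n = 6, Σx = 63.8, Σy = 68.4, Σxy = 948.17, Σx² = 933.36
Sxx = Σx² − (Σx)²/n = 933.36 − 678.406667 = 254.953333
Sxy = Σxy − (Σx)(Σy)/n = 948.17 − 727.32 = 220.85
b = Sxy/Sxx = 220.85/254.953333 = 0.866237
a = ȳ − b·x̄ = 11.4 − 0.866237·10.633333 = 2.189014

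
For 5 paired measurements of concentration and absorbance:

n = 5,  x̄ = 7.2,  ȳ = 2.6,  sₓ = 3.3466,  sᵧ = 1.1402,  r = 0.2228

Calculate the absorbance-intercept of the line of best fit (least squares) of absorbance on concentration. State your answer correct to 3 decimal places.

b = r · sᵧ/sₓ = 0.2228 · 1.1402/3.3466 = 0.075909
a = ȳ − b·x̄ = 2.6 − 0.075909·7.2 = 2.053456

2.053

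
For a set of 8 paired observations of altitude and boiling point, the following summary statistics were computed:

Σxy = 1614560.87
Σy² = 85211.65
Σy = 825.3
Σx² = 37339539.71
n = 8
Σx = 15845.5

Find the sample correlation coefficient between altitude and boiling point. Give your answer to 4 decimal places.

-0.9732

Sxx = Σx² − (Σx)²/n = 37339539.71 − 31384983.78125 = 5954555.92875
Sxy = Σxy − (Σx)(Σy)/n = 1614560.87 − 1634661.39375 = -20100.52375
Syy = Σy² − (Σy)²/n = 85211.65 − 85140.01125 = 71.63875
r = Sxy/√(Sxx·Syy) = -20100.52375/√(426576943.540739) = -20100.52375/20653.739215 = -0.973215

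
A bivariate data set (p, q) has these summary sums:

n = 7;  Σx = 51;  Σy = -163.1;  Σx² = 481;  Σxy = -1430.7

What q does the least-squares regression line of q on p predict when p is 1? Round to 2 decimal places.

Sxx = Σx² − (Σx)²/n = 481 − 371.571429 = 109.428571
Sxy = Σxy − (Σx)(Σy)/n = -1430.7 − (-1188.3) = -242.4
b = Sxy/Sxx = -242.4/109.428571 = -2.215144
a = ȳ − b·x̄ = -23.3 − (-2.215144)·7.285714 = -7.161097
ŷ(1) = a + b·1 = -7.161097 + (-2.215144)·1 = -9.376240

-9.38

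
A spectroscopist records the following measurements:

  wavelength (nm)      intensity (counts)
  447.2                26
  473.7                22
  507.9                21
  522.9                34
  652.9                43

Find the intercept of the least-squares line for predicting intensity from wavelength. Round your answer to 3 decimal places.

n = 5, Σx = 2604.6, Σy = 146, Σxy = 78567.8, Σx² = 1382044.76
Sxx = Σx² − (Σx)²/n = 1382044.76 − 1356788.232 = 25256.528
Sxy = Σxy − (Σx)(Σy)/n = 78567.8 − 76054.32 = 2513.48
b = Sxy/Sxx = 2513.48/25256.528 = 0.099518
a = ȳ − b·x̄ = 29.2 − 0.099518·520.92 = -22.640934

-22.641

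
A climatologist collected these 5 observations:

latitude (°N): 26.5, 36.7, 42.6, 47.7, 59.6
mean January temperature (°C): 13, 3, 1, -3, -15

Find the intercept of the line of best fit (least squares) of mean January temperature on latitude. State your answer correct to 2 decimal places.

34.60

n = 5, Σx = 213.1, Σy = -1, Σxy = -539.9, Σx² = 9691.35
Sxx = Σx² − (Σx)²/n = 9691.35 − 9082.322 = 609.028
Sxy = Σxy − (Σx)(Σy)/n = -539.9 − (-42.62) = -497.28
b = Sxy/Sxx = -497.28/609.028 = -0.816514
a = ȳ − b·x̄ = -0.2 − (-0.816514)·42.62 = 34.599834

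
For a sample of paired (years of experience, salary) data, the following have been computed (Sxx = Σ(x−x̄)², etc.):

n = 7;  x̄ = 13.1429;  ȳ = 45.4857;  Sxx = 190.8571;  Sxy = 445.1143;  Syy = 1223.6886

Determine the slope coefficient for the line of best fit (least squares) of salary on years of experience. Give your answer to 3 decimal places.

2.332

b = Sxy/Sxx = 445.1143/190.8571 = 2.332186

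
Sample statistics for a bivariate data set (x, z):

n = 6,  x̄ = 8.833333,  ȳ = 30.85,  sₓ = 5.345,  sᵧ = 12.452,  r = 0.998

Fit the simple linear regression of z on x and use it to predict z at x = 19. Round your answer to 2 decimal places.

54.49

b = r · sᵧ/sₓ = 0.998 · 12.452/5.345 = 2.324995
a = ȳ − b·x̄ = 30.85 − 2.324995·8.833333 = 10.312549
ŷ(19) = a + b·19 = 10.312549 + 2.324995·19 = 54.487446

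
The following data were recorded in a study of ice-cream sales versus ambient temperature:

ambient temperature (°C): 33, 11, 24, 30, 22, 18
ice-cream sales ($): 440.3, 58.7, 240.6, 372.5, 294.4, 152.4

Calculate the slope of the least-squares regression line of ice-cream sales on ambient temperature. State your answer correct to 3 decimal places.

17.157

n = 6, Σx = 138, Σy = 1558.9, Σxy = 41345, Σx² = 3494
Sxx = Σx² − (Σx)²/n = 3494 − 3174 = 320
Sxy = Σxy − (Σx)(Σy)/n = 41345 − 35854.7 = 5490.3
b = Sxy/Sxx = 5490.3/320 = 17.157187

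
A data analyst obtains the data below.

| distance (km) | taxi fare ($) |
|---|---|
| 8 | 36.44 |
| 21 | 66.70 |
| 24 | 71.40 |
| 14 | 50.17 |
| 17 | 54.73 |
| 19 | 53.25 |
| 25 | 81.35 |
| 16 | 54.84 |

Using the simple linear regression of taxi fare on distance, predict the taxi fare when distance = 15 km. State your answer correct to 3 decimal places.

n = 8, Σx = 144, Σy = 468.88, Σxy = 8961.55, Σx² = 2808
Sxx = Σx² − (Σx)²/n = 2808 − 2592 = 216
Sxy = Σxy − (Σx)(Σy)/n = 8961.55 − 8439.84 = 521.71
b = Sxy/Sxx = 521.71/216 = 2.415324
a = ȳ − b·x̄ = 58.61 − 2.415324·18 = 15.134167
ŷ(15) = a + b·15 = 15.134167 + 2.415324·15 = 51.364028

51.364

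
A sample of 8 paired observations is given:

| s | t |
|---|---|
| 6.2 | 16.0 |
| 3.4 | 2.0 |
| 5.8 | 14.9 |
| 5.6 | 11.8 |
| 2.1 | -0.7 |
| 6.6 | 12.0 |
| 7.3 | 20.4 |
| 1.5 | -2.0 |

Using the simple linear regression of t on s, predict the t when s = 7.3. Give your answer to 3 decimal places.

n = 8, Σx = 38.5, Σy = 74.4, Σxy = 482.15, Σx² = 218.51
Sxx = Σx² − (Σx)²/n = 218.51 − 185.28125 = 33.22875
Sxy = Σxy − (Σx)(Σy)/n = 482.15 − 358.05 = 124.1
b = Sxy/Sxx = 124.1/33.22875 = 3.734718
a = ȳ − b·x̄ = 9.3 − 3.734718·4.8125 = -8.673329
ŷ(7.3) = a + b·7.3 = -8.673329 + 3.734718·7.3 = 18.590110

18.590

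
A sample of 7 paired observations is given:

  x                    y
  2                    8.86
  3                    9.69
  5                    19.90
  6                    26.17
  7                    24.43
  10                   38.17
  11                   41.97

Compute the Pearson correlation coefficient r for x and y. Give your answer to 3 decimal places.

n = 7, Σx = 44, Σy = 169.19, Σxy = 1317.69, Σx² = 344, Σy² = 5068.5293
Sxx = Σx² − (Σx)²/n = 344 − 276.571429 = 67.428571
Sxy = Σxy − (Σx)(Σy)/n = 1317.69 − 1063.48 = 254.21
Syy = Σy² − (Σy)²/n = 5068.5293 − 4089.3223 = 979.207
r = Sxy/√(Sxx·Syy) = 254.21/√(66026.529143) = 254.21/256.956279 = 0.989312

0.989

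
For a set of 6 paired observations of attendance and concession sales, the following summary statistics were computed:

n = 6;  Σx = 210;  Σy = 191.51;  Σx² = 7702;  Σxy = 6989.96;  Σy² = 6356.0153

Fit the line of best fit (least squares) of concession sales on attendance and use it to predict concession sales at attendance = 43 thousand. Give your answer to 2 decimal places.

Sxx = Σx² − (Σx)²/n = 7702 − 7350 = 352
Sxy = Σxy − (Σx)(Σy)/n = 6989.96 − 6702.85 = 287.11
b = Sxy/Sxx = 287.11/352 = 0.815653
a = ȳ − b·x̄ = 31.918333 − 0.815653·35 = 3.370464
ŷ(43) = a + b·43 = 3.370464 + 0.815653·43 = 38.443561

38.44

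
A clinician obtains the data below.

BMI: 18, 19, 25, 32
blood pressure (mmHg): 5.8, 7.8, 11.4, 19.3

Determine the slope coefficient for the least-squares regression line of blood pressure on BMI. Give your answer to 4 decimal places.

0.9132

n = 4, Σx = 94, Σy = 44.3, Σxy = 1155.2, Σx² = 2334
Sxx = Σx² − (Σx)²/n = 2334 − 2209 = 125
Sxy = Σxy − (Σx)(Σy)/n = 1155.2 − 1041.05 = 114.15
b = Sxy/Sxx = 114.15/125 = 0.9132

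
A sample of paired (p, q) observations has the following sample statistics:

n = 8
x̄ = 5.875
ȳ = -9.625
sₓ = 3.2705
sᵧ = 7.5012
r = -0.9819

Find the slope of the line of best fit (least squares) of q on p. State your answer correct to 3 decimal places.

b = r · sᵧ/sₓ = -0.9819 · 7.5012/3.2705 = -2.252080

-2.252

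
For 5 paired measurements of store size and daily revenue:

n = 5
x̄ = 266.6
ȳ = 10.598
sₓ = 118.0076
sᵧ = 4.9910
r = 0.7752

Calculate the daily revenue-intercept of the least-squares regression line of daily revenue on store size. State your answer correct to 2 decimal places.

1.86

b = r · sᵧ/sₓ = 0.7752 · 4.991/118.0076 = 0.032786
a = ȳ − b·x̄ = 10.598 − 0.032786·266.6 = 1.857194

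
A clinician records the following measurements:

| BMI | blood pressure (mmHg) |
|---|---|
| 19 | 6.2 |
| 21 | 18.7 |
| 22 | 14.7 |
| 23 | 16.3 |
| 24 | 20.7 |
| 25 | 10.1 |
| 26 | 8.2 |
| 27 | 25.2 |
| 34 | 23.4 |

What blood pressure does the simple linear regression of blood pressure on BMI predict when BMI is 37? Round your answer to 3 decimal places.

26.182

n = 9, Σx = 221, Σy = 143.5, Σxy = 3647.3, Σx² = 5577
Sxx = Σx² − (Σx)²/n = 5577 − 5426.777778 = 150.222222
Sxy = Σxy − (Σx)(Σy)/n = 3647.3 − 3523.722222 = 123.577778
b = Sxy/Sxx = 123.577778/150.222222 = 0.822633
a = ȳ − b·x̄ = 15.944444 − 0.822633·24.555556 = -4.255769
ŷ(37) = a + b·37 = -4.255769 + 0.822633·37 = 26.181657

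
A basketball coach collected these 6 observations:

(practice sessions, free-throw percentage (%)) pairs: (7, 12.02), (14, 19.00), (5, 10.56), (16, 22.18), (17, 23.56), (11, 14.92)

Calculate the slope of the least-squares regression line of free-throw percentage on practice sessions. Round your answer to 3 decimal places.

1.087

n = 6, Σx = 70, Σy = 102.24, Σxy = 1322.46, Σx² = 936
Sxx = Σx² − (Σx)²/n = 936 − 816.666667 = 119.333333
Sxy = Σxy − (Σx)(Σy)/n = 1322.46 − 1192.8 = 129.66
b = Sxy/Sxx = 129.66/119.333333 = 1.086536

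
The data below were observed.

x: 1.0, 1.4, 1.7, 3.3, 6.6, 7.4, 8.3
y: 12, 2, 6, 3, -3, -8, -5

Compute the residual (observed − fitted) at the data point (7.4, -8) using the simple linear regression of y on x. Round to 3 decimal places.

-2.717

n = 7, Σx = 29.7, Σy = 7, Σxy = -85.6, Σx² = 183.95
Sxx = Σx² − (Σx)²/n = 183.95 − 126.012857 = 57.937143
Sxy = Σxy − (Σx)(Σy)/n = -85.6 − 29.7 = -115.3
b = Sxy/Sxx = -115.3/57.937143 = -1.990088
a = ȳ − b·x̄ = 1 − (-1.990088)·4.242857 = 9.443658
ŷ(7.4) = 9.443658 + (-1.990088)·7.4 = -5.282991
residual = y − ŷ = -8 − (-5.282991) = -2.717009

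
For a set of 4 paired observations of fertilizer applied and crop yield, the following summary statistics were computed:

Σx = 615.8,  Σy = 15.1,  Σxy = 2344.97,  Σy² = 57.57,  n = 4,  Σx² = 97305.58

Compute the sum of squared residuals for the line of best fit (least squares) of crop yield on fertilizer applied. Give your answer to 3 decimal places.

0.402

Sxx = Σx² − (Σx)²/n = 97305.58 − 94802.41 = 2503.17
Sxy = Σxy − (Σx)(Σy)/n = 2344.97 − 2324.645 = 20.325
Syy = Σy² − (Σy)²/n = 57.57 − 57.0025 = 0.5675
b = Sxy/Sxx = 20.325/2503.17 = 0.008120
SSE = Syy − b·Sxy = 0.5675 − 0.008120·20.325 = 0.402467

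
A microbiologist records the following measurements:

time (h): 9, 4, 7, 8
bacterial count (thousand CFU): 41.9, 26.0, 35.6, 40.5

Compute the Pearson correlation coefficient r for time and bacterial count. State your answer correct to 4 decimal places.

0.9932

n = 4, Σx = 28, Σy = 144, Σxy = 1054.3, Σx² = 210, Σy² = 5339.22
Sxx = Σx² − (Σx)²/n = 210 − 196 = 14
Sxy = Σxy − (Σx)(Σy)/n = 1054.3 − 1008 = 46.3
Syy = Σy² − (Σy)²/n = 5339.22 − 5184 = 155.22
r = Sxy/√(Sxx·Syy) = 46.3/√(2173.08) = 46.3/46.616306 = 0.993215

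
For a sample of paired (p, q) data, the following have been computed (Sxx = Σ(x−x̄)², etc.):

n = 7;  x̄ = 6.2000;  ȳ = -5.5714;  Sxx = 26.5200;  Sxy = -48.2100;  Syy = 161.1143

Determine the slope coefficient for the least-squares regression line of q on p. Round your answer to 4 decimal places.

b = Sxy/Sxx = -48.21/26.52 = -1.817873

-1.8179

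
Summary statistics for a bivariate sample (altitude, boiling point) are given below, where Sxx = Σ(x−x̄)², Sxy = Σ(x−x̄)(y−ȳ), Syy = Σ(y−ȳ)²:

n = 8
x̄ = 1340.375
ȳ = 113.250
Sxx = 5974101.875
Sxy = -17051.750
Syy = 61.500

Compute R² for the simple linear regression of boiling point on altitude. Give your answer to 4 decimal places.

R² = Sxy²/(Sxx·Syy) = (-17051.75)²/(5974101.875·61.5) = 0.791389

0.7914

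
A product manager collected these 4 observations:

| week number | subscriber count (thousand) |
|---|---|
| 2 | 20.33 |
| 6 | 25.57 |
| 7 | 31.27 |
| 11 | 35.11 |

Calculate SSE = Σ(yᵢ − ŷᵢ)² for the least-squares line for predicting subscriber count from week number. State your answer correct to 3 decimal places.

n = 4, Σx = 26, Σy = 112.28, Σxy = 799.18, Σx² = 210, Σy² = 3277.6588
Sxx = Σx² − (Σx)²/n = 210 − 169 = 41
Sxy = Σxy − (Σx)(Σy)/n = 799.18 − 729.82 = 69.36
Syy = Σy² − (Σy)²/n = 3277.6588 − 3151.6996 = 125.9592
b = Sxy/Sxx = 69.36/41 = 1.691707
SSE = Syy − b·Sxy = 125.9592 − 1.691707·69.36 = 8.622380

8.622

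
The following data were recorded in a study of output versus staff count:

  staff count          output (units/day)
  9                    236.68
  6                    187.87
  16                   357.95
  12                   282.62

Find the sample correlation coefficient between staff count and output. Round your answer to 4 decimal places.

n = 4, Σx = 43, Σy = 1065.12, Σxy = 12375.98, Σx² = 517, Σy² = 299314.8262
Sxx = Σx² − (Σx)²/n = 517 − 462.25 = 54.75
Sxy = Σxy − (Σx)(Σy)/n = 12375.98 − 11450.04 = 925.94
Syy = Σy² − (Σy)²/n = 299314.8262 − 283620.1536 = 15694.6726
r = Sxy/√(Sxx·Syy) = 925.94/√(859283.32485) = 925.94/926.975364 = 0.998883

0.9989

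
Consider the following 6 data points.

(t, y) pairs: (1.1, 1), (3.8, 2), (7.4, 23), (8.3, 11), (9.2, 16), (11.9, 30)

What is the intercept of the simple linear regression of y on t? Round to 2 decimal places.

-4.30

n = 6, Σx = 41.7, Σy = 83, Σxy = 774.4, Σx² = 365.55
Sxx = Σx² − (Σx)²/n = 365.55 − 289.815 = 75.735
Sxy = Σxy − (Σx)(Σy)/n = 774.4 − 576.85 = 197.55
b = Sxy/Sxx = 197.55/75.735 = 2.608437
a = ȳ − b·x̄ = 13.833333 − 2.608437·6.95 = -4.295306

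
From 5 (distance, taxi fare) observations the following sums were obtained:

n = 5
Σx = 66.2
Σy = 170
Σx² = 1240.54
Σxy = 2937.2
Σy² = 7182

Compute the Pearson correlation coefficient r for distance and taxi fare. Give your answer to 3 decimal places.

Sxx = Σx² − (Σx)²/n = 1240.54 − 876.488 = 364.052
Sxy = Σxy − (Σx)(Σy)/n = 2937.2 − 2250.8 = 686.4
Syy = Σy² − (Σy)²/n = 7182 − 5780 = 1402
r = Sxy/√(Sxx·Syy) = 686.4/√(510400.904) = 686.4/714.423477 = 0.960775

0.961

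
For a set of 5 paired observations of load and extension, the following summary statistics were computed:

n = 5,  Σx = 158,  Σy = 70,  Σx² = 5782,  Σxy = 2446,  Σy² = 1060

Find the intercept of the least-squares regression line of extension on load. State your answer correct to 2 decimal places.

Sxx = Σx² − (Σx)²/n = 5782 − 4992.8 = 789.2
Sxy = Σxy − (Σx)(Σy)/n = 2446 − 2212 = 234
b = Sxy/Sxx = 234/789.2 = 0.296503
a = ȳ − b·x̄ = 14 − 0.296503·31.6 = 4.630512

4.63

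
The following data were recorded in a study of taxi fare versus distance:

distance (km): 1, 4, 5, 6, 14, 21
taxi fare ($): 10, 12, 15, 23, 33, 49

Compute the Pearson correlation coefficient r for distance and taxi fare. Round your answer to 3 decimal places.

0.985

n = 6, Σx = 51, Σy = 142, Σxy = 1762, Σx² = 715, Σy² = 4488
Sxx = Σx² − (Σx)²/n = 715 − 433.5 = 281.5
Sxy = Σxy − (Σx)(Σy)/n = 1762 − 1207 = 555
Syy = Σy² − (Σy)²/n = 4488 − 3360.666667 = 1127.333333
r = Sxy/√(Sxx·Syy) = 555/√(317344.333333) = 555/563.333235 = 0.985207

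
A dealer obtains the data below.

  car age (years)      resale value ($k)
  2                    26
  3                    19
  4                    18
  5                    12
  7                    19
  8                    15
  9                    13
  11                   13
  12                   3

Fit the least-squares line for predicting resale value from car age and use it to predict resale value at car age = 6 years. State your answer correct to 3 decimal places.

16.469

n = 9, Σx = 61, Σy = 138, Σxy = 790, Σx² = 513
Sxx = Σx² − (Σx)²/n = 513 − 413.444444 = 99.555556
Sxy = Σxy − (Σx)(Σy)/n = 790 − 935.333333 = -145.333333
b = Sxy/Sxx = -145.333333/99.555556 = -1.459821
a = ȳ − b·x̄ = 15.333333 − (-1.459821)·6.777778 = 25.227679
ŷ(6) = a + b·6 = 25.227679 + (-1.459821)·6 = 16.46875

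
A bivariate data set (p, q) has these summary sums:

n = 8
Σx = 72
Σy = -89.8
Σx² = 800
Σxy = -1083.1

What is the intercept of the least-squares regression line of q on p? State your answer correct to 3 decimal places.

5.052

Sxx = Σx² − (Σx)²/n = 800 − 648 = 152
Sxy = Σxy − (Σx)(Σy)/n = -1083.1 − (-808.2) = -274.9
b = Sxy/Sxx = -274.9/152 = -1.808553
a = ȳ − b·x̄ = -11.225 − (-1.808553)·9 = 5.051974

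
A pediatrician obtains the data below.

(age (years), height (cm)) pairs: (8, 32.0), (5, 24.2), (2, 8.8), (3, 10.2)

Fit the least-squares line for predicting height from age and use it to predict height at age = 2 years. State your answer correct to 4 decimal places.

n = 4, Σx = 18, Σy = 75.2, Σxy = 425.2, Σx² = 102
Sxx = Σx² − (Σx)²/n = 102 − 81 = 21
Sxy = Σxy − (Σx)(Σy)/n = 425.2 − 338.4 = 86.8
b = Sxy/Sxx = 86.8/21 = 4.133333
a = ȳ − b·x̄ = 18.8 − 4.133333·4.5 = 0.2
ŷ(2) = a + b·2 = 0.2 + 4.133333·2 = 8.466667

8.4667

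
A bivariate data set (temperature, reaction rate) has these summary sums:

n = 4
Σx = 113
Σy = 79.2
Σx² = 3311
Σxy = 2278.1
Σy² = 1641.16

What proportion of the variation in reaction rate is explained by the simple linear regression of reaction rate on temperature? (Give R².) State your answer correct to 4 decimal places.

Sxx = Σx² − (Σx)²/n = 3311 − 3192.25 = 118.75
Sxy = Σxy − (Σx)(Σy)/n = 2278.1 − 2237.4 = 40.7
Syy = Σy² − (Σy)²/n = 1641.16 − 1568.16 = 73
R² = Sxy²/(Sxx·Syy) = (40.7)²/(118.75·73) = 0.191088

0.1911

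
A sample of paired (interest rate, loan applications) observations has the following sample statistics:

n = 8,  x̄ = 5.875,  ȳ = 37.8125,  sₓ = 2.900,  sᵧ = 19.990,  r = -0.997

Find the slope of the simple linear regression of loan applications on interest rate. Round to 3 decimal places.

b = r · sᵧ/sₓ = -0.997 · 19.99/2.9 = -6.872424

-6.872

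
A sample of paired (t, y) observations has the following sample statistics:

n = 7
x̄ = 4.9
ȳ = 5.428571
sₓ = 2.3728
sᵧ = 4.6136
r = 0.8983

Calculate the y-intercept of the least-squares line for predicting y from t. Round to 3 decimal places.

b = r · sᵧ/sₓ = 0.8983 · 4.6136/2.3728 = 1.746627
a = ȳ − b·x̄ = 5.428571 − 1.746627·4.9 = -3.129902

-3.130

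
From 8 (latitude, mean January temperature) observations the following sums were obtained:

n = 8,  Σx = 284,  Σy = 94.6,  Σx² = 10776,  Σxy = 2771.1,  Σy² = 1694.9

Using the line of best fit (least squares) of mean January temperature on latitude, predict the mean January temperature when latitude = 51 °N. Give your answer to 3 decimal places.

-1.290

Sxx = Σx² − (Σx)²/n = 10776 − 10082 = 694
Sxy = Σxy − (Σx)(Σy)/n = 2771.1 − 3358.3 = -587.2
b = Sxy/Sxx = -587.2/694 = -0.846110
a = ȳ − b·x̄ = 11.825 − (-0.846110)·35.5 = 41.861888
ŷ(51) = a + b·51 = 41.861888 + (-0.846110)·51 = -1.289697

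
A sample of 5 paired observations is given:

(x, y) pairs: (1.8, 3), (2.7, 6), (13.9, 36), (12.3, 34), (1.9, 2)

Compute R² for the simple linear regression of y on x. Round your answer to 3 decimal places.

0.996

n = 5, Σx = 32.6, Σy = 81, Σxy = 944, Σx² = 358.64, Σy² = 2501
Sxx = Σx² − (Σx)²/n = 358.64 − 212.552 = 146.088
Sxy = Σxy − (Σx)(Σy)/n = 944 − 528.12 = 415.88
Syy = Σy² − (Σy)²/n = 2501 − 1312.2 = 1188.8
R² = Sxy²/(Sxx·Syy) = (415.88)²/(146.088·1188.8) = 0.995893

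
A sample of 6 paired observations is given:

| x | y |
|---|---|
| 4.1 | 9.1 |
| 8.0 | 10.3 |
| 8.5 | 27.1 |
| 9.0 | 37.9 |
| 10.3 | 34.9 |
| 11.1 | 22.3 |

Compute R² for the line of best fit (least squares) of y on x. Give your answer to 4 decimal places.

0.4084

n = 6, Σx = 51, Σy = 141.6, Σxy = 1298.16, Σx² = 463.36, Σy² = 4075.02
Sxx = Σx² − (Σx)²/n = 463.36 − 433.5 = 29.86
Sxy = Σxy − (Σx)(Σy)/n = 1298.16 − 1203.6 = 94.56
Syy = Σy² − (Σy)²/n = 4075.02 − 3341.76 = 733.26
R² = Sxy²/(Sxx·Syy) = (94.56)²/(29.86·733.26) = 0.408383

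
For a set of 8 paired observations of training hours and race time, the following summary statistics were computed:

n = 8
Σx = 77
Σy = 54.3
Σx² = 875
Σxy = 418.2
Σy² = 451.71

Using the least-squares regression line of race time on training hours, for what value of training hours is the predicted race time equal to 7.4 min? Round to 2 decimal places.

Sxx = Σx² − (Σx)²/n = 875 − 741.125 = 133.875
Sxy = Σxy − (Σx)(Σy)/n = 418.2 − 522.6375 = -104.4375
b = Sxy/Sxx = -104.4375/133.875 = -0.780112
a = ȳ − b·x̄ = 6.7875 − (-0.780112)·9.625 = 14.296078
Set a + b·x = 7.4: x = (7.4 − 14.296078) / (-0.780112) = 8.839856

8.84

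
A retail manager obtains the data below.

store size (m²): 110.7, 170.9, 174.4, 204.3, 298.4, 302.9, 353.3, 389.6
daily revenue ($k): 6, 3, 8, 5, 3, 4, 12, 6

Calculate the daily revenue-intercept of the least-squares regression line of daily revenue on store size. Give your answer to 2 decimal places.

n = 8, Σx = 2004.5, Σy = 47, Σxy = 12277.6, Σx² = 571015.17
Sxx = Σx² − (Σx)²/n = 571015.17 − 502252.53125 = 68762.63875
Sxy = Σxy − (Σx)(Σy)/n = 12277.6 − 11776.4375 = 501.1625
b = Sxy/Sxx = 501.1625/68762.63875 = 0.007288
a = ȳ − b·x̄ = 5.875 − 0.007288·250.5625 = 4.048826

4.05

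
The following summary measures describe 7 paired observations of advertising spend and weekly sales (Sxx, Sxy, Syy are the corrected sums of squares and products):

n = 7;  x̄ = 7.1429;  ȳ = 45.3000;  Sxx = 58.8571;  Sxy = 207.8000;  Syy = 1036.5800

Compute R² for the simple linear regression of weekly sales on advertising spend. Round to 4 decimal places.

0.7078

R² = Sxy²/(Sxx·Syy) = (207.8)²/(58.8571·1036.58) = 0.707766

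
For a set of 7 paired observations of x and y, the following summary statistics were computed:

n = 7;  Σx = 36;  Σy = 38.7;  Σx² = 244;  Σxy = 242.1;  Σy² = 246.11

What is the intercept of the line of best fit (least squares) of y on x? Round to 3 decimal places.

1.765

Sxx = Σx² − (Σx)²/n = 244 − 185.142857 = 58.857143
Sxy = Σxy − (Σx)(Σy)/n = 242.1 − 199.028571 = 43.071429
b = Sxy/Sxx = 43.071429/58.857143 = 0.731796
a = ȳ − b·x̄ = 5.528571 − 0.731796·5.142857 = 1.765049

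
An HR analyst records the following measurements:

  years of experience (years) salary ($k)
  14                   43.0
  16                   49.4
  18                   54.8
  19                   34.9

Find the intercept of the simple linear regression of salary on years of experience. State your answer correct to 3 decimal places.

n = 4, Σx = 67, Σy = 182.1, Σxy = 3041.9, Σx² = 1137
Sxx = Σx² − (Σx)²/n = 1137 − 1122.25 = 14.75
Sxy = Σxy − (Σx)(Σy)/n = 3041.9 − 3050.175 = -8.275
b = Sxy/Sxx = -8.275/14.75 = -0.561017
a = ȳ − b·x̄ = 45.525 − (-0.561017)·16.75 = 54.922034

54.922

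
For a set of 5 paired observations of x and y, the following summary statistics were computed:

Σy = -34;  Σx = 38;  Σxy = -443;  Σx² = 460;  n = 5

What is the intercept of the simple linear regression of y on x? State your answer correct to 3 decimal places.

Sxx = Σx² − (Σx)²/n = 460 − 288.8 = 171.2
Sxy = Σxy − (Σx)(Σy)/n = -443 − (-258.4) = -184.6
b = Sxy/Sxx = -184.6/171.2 = -1.078271
a = ȳ − b·x̄ = -6.8 − (-1.078271)·7.6 = 1.394860

1.395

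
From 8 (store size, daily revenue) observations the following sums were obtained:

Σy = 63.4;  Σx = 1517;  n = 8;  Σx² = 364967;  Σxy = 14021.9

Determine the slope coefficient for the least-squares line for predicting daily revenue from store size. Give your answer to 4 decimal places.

Sxx = Σx² − (Σx)²/n = 364967 − 287661.125 = 77305.875
Sxy = Σxy − (Σx)(Σy)/n = 14021.9 − 12022.225 = 1999.675
b = Sxy/Sxx = 1999.675/77305.875 = 0.025867

0.0259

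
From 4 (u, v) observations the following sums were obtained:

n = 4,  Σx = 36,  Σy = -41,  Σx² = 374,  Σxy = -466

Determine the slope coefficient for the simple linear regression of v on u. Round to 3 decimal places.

-1.940

Sxx = Σx² − (Σx)²/n = 374 − 324 = 50
Sxy = Σxy − (Σx)(Σy)/n = -466 − (-369) = -97
b = Sxy/Sxx = -97/50 = -1.94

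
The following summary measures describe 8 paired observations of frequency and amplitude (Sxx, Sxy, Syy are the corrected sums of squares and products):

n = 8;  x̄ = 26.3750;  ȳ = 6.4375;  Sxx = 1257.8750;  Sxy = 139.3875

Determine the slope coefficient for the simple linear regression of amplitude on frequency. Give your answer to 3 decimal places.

0.111

b = Sxy/Sxx = 139.3875/1257.875 = 0.110812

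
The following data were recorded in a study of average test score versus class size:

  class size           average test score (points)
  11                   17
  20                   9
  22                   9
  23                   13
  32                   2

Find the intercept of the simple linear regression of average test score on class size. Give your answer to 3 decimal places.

24.579

n = 5, Σx = 108, Σy = 50, Σxy = 928, Σx² = 2558
Sxx = Σx² − (Σx)²/n = 2558 − 2332.8 = 225.2
Sxy = Σxy − (Σx)(Σy)/n = 928 − 1080 = -152
b = Sxy/Sxx = -152/225.2 = -0.674956
a = ȳ − b·x̄ = 10 − (-0.674956)·21.6 = 24.579041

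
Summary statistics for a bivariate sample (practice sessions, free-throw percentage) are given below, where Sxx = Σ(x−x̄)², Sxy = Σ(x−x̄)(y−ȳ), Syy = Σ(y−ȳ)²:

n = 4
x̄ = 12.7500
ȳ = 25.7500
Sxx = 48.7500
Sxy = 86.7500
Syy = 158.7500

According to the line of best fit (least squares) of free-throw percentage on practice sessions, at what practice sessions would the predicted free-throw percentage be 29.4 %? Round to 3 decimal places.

14.801

b = Sxy/Sxx = 86.75/48.75 = 1.779487
a = ȳ − b·x̄ = 25.75 − 1.779487·12.75 = 3.061538
Set a + b·x = 29.4: x = (29.4 − 3.061538) / 1.779487 = 14.801153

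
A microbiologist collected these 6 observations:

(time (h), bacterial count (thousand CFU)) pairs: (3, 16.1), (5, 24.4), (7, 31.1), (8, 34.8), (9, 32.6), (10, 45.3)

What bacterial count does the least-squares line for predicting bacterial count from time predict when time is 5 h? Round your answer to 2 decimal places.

23.50

n = 6, Σx = 42, Σy = 184.3, Σxy = 1412.8, Σx² = 328
Sxx = Σx² − (Σx)²/n = 328 − 294 = 34
Sxy = Σxy − (Σx)(Σy)/n = 1412.8 − 1290.1 = 122.7
b = Sxy/Sxx = 122.7/34 = 3.608824
a = ȳ − b·x̄ = 30.716667 − 3.608824·7 = 5.454902
ŷ(5) = a + b·5 = 5.454902 + 3.608824·5 = 23.499020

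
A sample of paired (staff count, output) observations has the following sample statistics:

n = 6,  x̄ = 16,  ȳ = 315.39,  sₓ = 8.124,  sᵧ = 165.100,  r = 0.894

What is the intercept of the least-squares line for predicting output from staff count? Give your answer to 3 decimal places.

b = r · sᵧ/sₓ = 0.894 · 165.1/8.124 = 18.168316
a = ȳ − b·x̄ = 315.39 − 18.168316·16 = 24.696942

24.697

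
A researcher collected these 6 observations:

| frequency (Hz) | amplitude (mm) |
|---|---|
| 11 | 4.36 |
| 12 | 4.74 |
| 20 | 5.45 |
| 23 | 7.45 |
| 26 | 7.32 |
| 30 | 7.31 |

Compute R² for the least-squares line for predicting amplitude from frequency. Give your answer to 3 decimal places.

n = 6, Σx = 122, Σy = 36.63, Σxy = 794.81, Σx² = 2770, Σy² = 233.7007
Sxx = Σx² − (Σx)²/n = 2770 − 2480.666667 = 289.333333
Sxy = Σxy − (Σx)(Σy)/n = 794.81 − 744.81 = 50
Syy = Σy² − (Σy)²/n = 233.7007 − 223.62615 = 10.07455
R² = Sxy²/(Sxx·Syy) = (50)²/(289.333333·10.07455) = 0.857661

0.858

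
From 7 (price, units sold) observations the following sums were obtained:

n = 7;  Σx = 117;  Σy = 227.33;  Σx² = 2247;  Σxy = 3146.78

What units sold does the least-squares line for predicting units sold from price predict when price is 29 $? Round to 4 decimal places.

Sxx = Σx² − (Σx)²/n = 2247 − 1955.571429 = 291.428571
Sxy = Σxy − (Σx)(Σy)/n = 3146.78 − 3799.658571 = -652.878571
b = Sxy/Sxx = -652.878571/291.428571 = -2.240270
a = ȳ − b·x̄ = 32.475714 − (-2.240270)·16.714286 = 69.920221
ŷ(29) = a + b·29 = 69.920221 + (-2.240270)·29 = 4.952402

4.9524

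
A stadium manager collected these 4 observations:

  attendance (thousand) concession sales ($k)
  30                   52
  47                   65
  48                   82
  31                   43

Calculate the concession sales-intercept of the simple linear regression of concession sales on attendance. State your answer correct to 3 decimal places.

n = 4, Σx = 156, Σy = 242, Σxy = 9884, Σx² = 6374
Sxx = Σx² − (Σx)²/n = 6374 − 6084 = 290
Sxy = Σxy − (Σx)(Σy)/n = 9884 − 9438 = 446
b = Sxy/Sxx = 446/290 = 1.537931
a = ȳ − b·x̄ = 60.5 − 1.537931·39 = 0.520690

0.521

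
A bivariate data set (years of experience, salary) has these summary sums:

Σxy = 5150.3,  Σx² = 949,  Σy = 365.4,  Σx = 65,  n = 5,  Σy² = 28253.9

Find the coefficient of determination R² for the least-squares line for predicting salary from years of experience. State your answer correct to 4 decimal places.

0.9928

Sxx = Σx² − (Σx)²/n = 949 − 845 = 104
Sxy = Σxy − (Σx)(Σy)/n = 5150.3 − 4750.2 = 400.1
Syy = Σy² − (Σy)²/n = 28253.9 − 26703.432 = 1550.468
R² = Sxy²/(Sxx·Syy) = (400.1)²/(104·1550.468) = 0.992752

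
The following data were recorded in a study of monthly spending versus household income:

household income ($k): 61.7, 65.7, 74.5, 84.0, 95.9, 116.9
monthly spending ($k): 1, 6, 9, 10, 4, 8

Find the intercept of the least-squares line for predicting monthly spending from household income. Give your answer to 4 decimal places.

n = 6, Σx = 498.7, Σy = 38, Σxy = 3285.2, Σx² = 43592.05
Sxx = Σx² − (Σx)²/n = 43592.05 − 41450.281667 = 2141.768333
Sxy = Σxy − (Σx)(Σy)/n = 3285.2 − 3158.433333 = 126.766667
b = Sxy/Sxx = 126.766667/2141.768333 = 0.059188
a = ȳ − b·x̄ = 6.333333 − 0.059188·83.116667 = 1.413836

1.4138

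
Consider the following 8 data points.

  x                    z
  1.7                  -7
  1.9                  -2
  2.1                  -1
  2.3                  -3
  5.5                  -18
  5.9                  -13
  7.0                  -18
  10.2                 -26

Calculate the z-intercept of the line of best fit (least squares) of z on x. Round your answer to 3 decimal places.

n = 8, Σx = 36.6, Σy = -88, Σxy = -591.6, Σx² = 234.3
Sxx = Σx² − (Σx)²/n = 234.3 − 167.445 = 66.855
Sxy = Σxy − (Σx)(Σy)/n = -591.6 − (-402.6) = -189
b = Sxy/Sxx = -189/66.855 = -2.827014
a = ȳ − b·x̄ = -11 − (-2.827014)·4.575 = 1.933588

1.934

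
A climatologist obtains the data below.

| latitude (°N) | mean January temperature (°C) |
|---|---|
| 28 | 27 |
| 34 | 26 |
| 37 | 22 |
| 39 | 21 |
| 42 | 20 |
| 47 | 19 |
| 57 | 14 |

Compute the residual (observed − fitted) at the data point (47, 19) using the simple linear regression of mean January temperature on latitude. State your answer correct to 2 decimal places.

0.64

n = 7, Σx = 284, Σy = 149, Σxy = 5804, Σx² = 12052
Sxx = Σx² − (Σx)²/n = 12052 − 11522.285714 = 529.714286
Sxy = Σxy − (Σx)(Σy)/n = 5804 − 6045.142857 = -241.142857
b = Sxy/Sxx = -241.142857/529.714286 = -0.455232
a = ȳ − b·x̄ = 21.285714 − (-0.455232)·40.571429 = 39.755124
ŷ(47) = 39.755124 + (-0.455232)·47 = 18.359223
residual = y − ŷ = 19 − 18.359223 = 0.640777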